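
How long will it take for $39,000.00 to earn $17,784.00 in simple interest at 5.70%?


Rearrange the simple interest formula for t:
I = P × r × t  ⇒  t = I / (P × r)
t = $17,784.00 / ($39,000.00 × 0.057)
t = 8

t = I/(P×r) = 8 years


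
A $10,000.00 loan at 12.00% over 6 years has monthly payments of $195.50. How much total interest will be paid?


Total paid over the life of the loan = PMT × n.
Total paid = $195.50 × 72 = $14,076.00
Total interest = total paid − principal = $14,076.00 − $10,000.00 = $4,076.00

Total interest = (PMT × n) - PV = $4,076.00


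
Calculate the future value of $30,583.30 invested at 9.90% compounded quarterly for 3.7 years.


Compound interest formula: A = P(1 + r/n)^(nt)
A = $30,583.30 × (1 + 0.099/4)^(4 × 3.7)
Growth factor: (1 + 0.099/4)^14.8 = 1.435970
A = $30,583.30 × 1.435970
A = $43,916.70

A = P(1 + r/n)^(nt) = $43,916.70


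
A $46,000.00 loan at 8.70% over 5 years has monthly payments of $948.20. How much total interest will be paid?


Total paid over the life of the loan = PMT × n.
Total paid = $948.20 × 60 = $56,892.00
Total interest = total paid − principal = $56,892.00 − $46,000.00 = $10,892.00

Total interest = (PMT × n) - PV = $10,892.00


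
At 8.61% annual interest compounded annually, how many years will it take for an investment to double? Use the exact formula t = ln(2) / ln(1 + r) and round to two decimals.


Doubling condition: (1 + r)^t = 2
Take ln of both sides: t × ln(1 + r) = ln(2)
t = ln(2) / ln(1 + r)
t = 0.693147 / 0.082593
t = 8.39

t = ln(2) / ln(1 + r) = 8.39 years


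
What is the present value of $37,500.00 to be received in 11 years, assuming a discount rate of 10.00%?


Present value formula: PV = FV / (1 + r)^t
PV = $37,500.00 / (1 + 0.1)^11
PV = $37,500.00 / 2.853117
PV = $13,143.52

PV = FV / (1 + r)^t = $13,143.52


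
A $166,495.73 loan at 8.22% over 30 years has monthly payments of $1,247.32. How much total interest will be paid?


Total paid over the life of the loan = PMT × n.
Total paid = $1,247.32 × 360 = $449,035.20
Total interest = total paid − principal = $449,035.20 − $166,495.73 = $282,539.47

Total interest = (PMT × n) - PV = $282,539.47


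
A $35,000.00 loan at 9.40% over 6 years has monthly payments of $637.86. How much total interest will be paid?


Total paid over the life of the loan = PMT × n.
Total paid = $637.86 × 72 = $45,925.92
Total interest = total paid − principal = $45,925.92 − $35,000.00 = $10,925.92

Total interest = (PMT × n) - PV = $10,925.92


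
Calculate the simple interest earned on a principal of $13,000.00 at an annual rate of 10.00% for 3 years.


Simple interest formula: I = P × r × t
I = $13,000.00 × 0.1 × 3
I = $3,900.00

I = P × r × t = $3,900.00


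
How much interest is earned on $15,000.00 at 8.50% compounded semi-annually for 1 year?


Compound interest earned = final amount − principal.
A = P(1 + r/n)^(nt) = $15,000.00 × (1 + 0.085/2)^(2 × 1) = $16,302.09
Interest = A − P = $16,302.09 − $15,000.00 = $1,302.09

Interest = A - P = $1,302.09


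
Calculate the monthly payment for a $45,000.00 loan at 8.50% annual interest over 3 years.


Loan payment formula: PMT = PV × r / (1 − (1 + r)^(−n))
Monthly rate r = 0.085/12 ≈ 0.00708333, n = 36 months
Denominator: 1 − (1 + 0.085/12)^(−36) = 0.224387
PMT = $45,000.00 × (0.085/12) / 0.224387
PMT = $1,420.54 per month

PMT = PV × r / (1-(1+r)^(-n)) = $1,420.54/month


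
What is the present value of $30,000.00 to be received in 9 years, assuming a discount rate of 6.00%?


Present value formula: PV = FV / (1 + r)^t
PV = $30,000.00 / (1 + 0.06)^9
PV = $30,000.00 / 1.689479
PV = $17,756.95

PV = FV / (1 + r)^t = $17,756.95


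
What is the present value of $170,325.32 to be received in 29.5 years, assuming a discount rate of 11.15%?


Present value formula: PV = FV / (1 + r)^t
PV = $170,325.32 / (1 + 0.1115)^29.5
PV = $170,325.32 / 22.611495
PV = $7,532.69

PV = FV / (1 + r)^t = $7,532.69


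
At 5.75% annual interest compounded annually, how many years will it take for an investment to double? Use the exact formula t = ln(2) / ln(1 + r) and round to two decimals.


Doubling condition: (1 + r)^t = 2
Take ln of both sides: t × ln(1 + r) = ln(2)
t = ln(2) / ln(1 + r)
t = 0.693147 / 0.055908
t = 12.40

t = ln(2) / ln(1 + r) = 12.40 years


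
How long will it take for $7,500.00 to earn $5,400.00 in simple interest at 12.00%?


Rearrange the simple interest formula for t:
I = P × r × t  ⇒  t = I / (P × r)
t = $5,400.00 / ($7,500.00 × 0.12)
t = 6

t = I/(P×r) = 6 years


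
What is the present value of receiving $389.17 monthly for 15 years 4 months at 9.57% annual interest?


Present value of an ordinary annuity: PV = PMT × (1 − (1 + r)^(−n)) / r
Monthly rate r = 0.0957/12 = 0.007975, n = 184
PV = $389.17 × (1 − (1 + 0.0957/12)^(−184)) / (0.0957/12)
PV = $389.17 × 96.317278
PV = $37,483.80

PV = PMT × (1-(1+r)^(-n))/r = $37,483.80


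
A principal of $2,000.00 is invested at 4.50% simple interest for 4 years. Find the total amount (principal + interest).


Total amount formula: A = P(1 + rt) = P + P·r·t
Interest: I = P × r × t = $2,000.00 × 0.045 × 4 = $360.00
A = P + I = $2,000.00 + $360.00 = $2,360.00

A = P + I = P(1 + rt) = $2,360.00


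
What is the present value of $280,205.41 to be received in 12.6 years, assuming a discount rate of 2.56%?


Present value formula: PV = FV / (1 + r)^t
PV = $280,205.41 / (1 + 0.0256)^12.6
PV = $280,205.41 / 1.3750641
PV = $203,776.25

PV = FV / (1 + r)^t = $203,776.25


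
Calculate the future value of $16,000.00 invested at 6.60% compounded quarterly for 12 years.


Compound interest formula: A = P(1 + r/n)^(nt)
A = $16,000.00 × (1 + 0.066/4)^(4 × 12)
Growth factor: (1 + 0.066/4)^48 = 2.1935846
A = $16,000.00 × 2.1935846
A = $35,097.35

A = P(1 + r/n)^(nt) = $35,097.35


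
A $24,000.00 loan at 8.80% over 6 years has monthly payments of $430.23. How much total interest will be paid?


Total paid over the life of the loan = PMT × n.
Total paid = $430.23 × 72 = $30,976.56
Total interest = total paid − principal = $30,976.56 − $24,000.00 = $6,976.56

Total interest = (PMT × n) - PV = $6,976.56


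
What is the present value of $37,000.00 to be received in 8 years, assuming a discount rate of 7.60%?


Present value formula: PV = FV / (1 + r)^t
PV = $37,000.00 / (1 + 0.076)^8
PV = $37,000.00 / 1.7967935
PV = $20,592.24

PV = FV / (1 + r)^t = $20,592.24


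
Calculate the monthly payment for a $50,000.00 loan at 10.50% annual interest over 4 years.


Loan payment formula: PMT = PV × r / (1 − (1 + r)^(−n))
Monthly rate r = 0.105/12 = 0.00875, n = 48 months
Denominator: 1 − (1 + 0.105/12)^(−48) = 0.341752
PMT = $50,000.00 × (0.105/12) / 0.341752
PMT = $1,280.17 per month

PMT = PV × r / (1-(1+r)^(-n)) = $1,280.17/month


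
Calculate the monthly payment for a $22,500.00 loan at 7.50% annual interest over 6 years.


Loan payment formula: PMT = PV × r / (1 − (1 + r)^(−n))
Monthly rate r = 0.075/12 = 0.00625, n = 72 months
Denominator: 1 − (1 + 0.075/12)^(−72) = 0.361478
PMT = $22,500.00 × (0.075/12) / 0.361478
PMT = $389.03 per month

PMT = PV × r / (1-(1+r)^(-n)) = $389.03/month


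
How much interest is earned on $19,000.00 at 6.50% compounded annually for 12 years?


Compound interest earned = final amount − principal.
A = P(1 + r/n)^(nt) = $19,000.00 × (1 + 0.065/1)^(1 × 12) = $40,452.83
Interest = A − P = $40,452.83 − $19,000.00 = $21,452.83

Interest = A - P = $21,452.83


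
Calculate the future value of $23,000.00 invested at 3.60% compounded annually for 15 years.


Compound interest formula: A = P(1 + r/n)^(nt)
A = $23,000.00 × (1 + 0.036/1)^(1 × 15)
Growth factor: (1 + 0.036/1)^15 = 1.6997942
A = $23,000.00 × 1.6997942
A = $39,095.27

A = P(1 + r/n)^(nt) = $39,095.27


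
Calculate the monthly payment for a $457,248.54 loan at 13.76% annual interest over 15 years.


Loan payment formula: PMT = PV × r / (1 − (1 + r)^(−n))
Monthly rate r = 0.1376/12 ≈ 0.01146667, n = 180 months
Denominator: 1 − (1 + 0.1376/12)^(−180) = 0.871555
PMT = $457,248.54 × (0.1376/12) / 0.871555
PMT = $6,015.82 per month

PMT = PV × r / (1-(1+r)^(-n)) = $6,015.82/month


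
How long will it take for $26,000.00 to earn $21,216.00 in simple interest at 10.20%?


Rearrange the simple interest formula for t:
I = P × r × t  ⇒  t = I / (P × r)
t = $21,216.00 / ($26,000.00 × 0.102)
t = 8

t = I/(P×r) = 8 years


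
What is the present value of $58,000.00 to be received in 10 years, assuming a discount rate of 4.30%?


Present value formula: PV = FV / (1 + r)^t
PV = $58,000.00 / (1 + 0.043)^10
PV = $58,000.00 / 1.523502
PV = $38,070.18

PV = FV / (1 + r)^t = $38,070.18


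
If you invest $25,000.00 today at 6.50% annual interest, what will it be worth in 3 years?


Future value formula: FV = PV × (1 + r)^t
FV = $25,000.00 × (1 + 0.065)^3
FV = $25,000.00 × 1.2079496
FV = $30,198.74

FV = PV × (1 + r)^t = $30,198.74


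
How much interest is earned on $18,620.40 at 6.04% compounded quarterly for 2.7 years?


Compound interest earned = final amount − principal.
A = P(1 + r/n)^(nt) = $18,620.40 × (1 + 0.0604/4)^(4 × 2.7) = $21,891.94
Interest = A − P = $21,891.94 − $18,620.40 = $3,271.54

Interest = A - P = $3,271.54


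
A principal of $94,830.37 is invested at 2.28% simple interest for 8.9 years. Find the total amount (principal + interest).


Total amount formula: A = P(1 + rt) = P + P·r·t
Interest: I = P × r × t = $94,830.37 × 0.0228 × 8.9 = $19,242.98
A = P + I = $94,830.37 + $19,242.98 = $114,073.35

A = P + I = P(1 + rt) = $114,073.35


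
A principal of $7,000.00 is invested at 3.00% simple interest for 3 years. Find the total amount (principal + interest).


Total amount formula: A = P(1 + rt) = P + P·r·t
Interest: I = P × r × t = $7,000.00 × 0.03 × 3 = $630.00
A = P + I = $7,000.00 + $630.00 = $7,630.00

A = P + I = P(1 + rt) = $7,630.00


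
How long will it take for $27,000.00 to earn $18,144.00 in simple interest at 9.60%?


Rearrange the simple interest formula for t:
I = P × r × t  ⇒  t = I / (P × r)
t = $18,144.00 / ($27,000.00 × 0.096)
t = 7

t = I/(P×r) = 7 years


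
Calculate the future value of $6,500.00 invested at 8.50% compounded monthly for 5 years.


Compound interest formula: A = P(1 + r/n)^(nt)
A = $6,500.00 × (1 + 0.085/12)^(12 × 5)
Growth factor: (1 + 0.085/12)^60 = 1.5273006
A = $6,500.00 × 1.5273006
A = $9,927.45

A = P(1 + r/n)^(nt) = $9,927.45


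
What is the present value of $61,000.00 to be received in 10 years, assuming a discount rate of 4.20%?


Present value formula: PV = FV / (1 + r)^t
PV = $61,000.00 / (1 + 0.042)^10
PV = $61,000.00 / 1.5089581
PV = $40,425.24

PV = FV / (1 + r)^t = $40,425.24


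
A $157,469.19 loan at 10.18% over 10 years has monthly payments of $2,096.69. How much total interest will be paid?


Total paid over the life of the loan = PMT × n.
Total paid = $2,096.69 × 120 = $251,602.80
Total interest = total paid − principal = $251,602.80 − $157,469.19 = $94,133.61

Total interest = (PMT × n) - PV = $94,133.61


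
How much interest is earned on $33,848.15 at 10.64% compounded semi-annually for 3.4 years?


Compound interest earned = final amount − principal.
A = P(1 + r/n)^(nt) = $33,848.15 × (1 + 0.1064/2)^(2 × 3.4) = $48,151.38
Interest = A − P = $48,151.38 − $33,848.15 = $14,303.23

Interest = A - P = $14,303.23


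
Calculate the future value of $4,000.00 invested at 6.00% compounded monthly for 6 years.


Compound interest formula: A = P(1 + r/n)^(nt)
A = $4,000.00 × (1 + 0.06/12)^(12 × 6)
Growth factor: (1 + 0.06/12)^72 = 1.432044
A = $4,000.00 × 1.432044
A = $5,728.18

A = P(1 + r/n)^(nt) = $5,728.18


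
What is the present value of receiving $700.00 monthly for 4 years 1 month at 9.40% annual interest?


Present value of an ordinary annuity: PV = PMT × (1 − (1 + r)^(−n)) / r
Monthly rate r = 0.094/12 ≈ 0.00783333, n = 49
PV = $700.00 × (1 − (1 + 0.094/12)^(−49)) / (0.094/12)
PV = $700.00 × 40.561972
PV = $28,393.38

PV = PMT × (1-(1+r)^(-n))/r = $28,393.38


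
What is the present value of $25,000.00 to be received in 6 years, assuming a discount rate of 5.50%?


Present value formula: PV = FV / (1 + r)^t
PV = $25,000.00 / (1 + 0.055)^6
PV = $25,000.00 / 1.3788428
PV = $18,131.15

PV = FV / (1 + r)^t = $18,131.15


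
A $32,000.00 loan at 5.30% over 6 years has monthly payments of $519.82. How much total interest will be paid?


Total paid over the life of the loan = PMT × n.
Total paid = $519.82 × 72 = $37,427.04
Total interest = total paid − principal = $37,427.04 − $32,000.00 = $5,427.04

Total interest = (PMT × n) - PV = $5,427.04


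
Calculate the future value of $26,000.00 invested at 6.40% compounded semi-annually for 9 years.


Compound interest formula: A = P(1 + r/n)^(nt)
A = $26,000.00 × (1 + 0.064/2)^(2 × 9)
Growth factor: (1 + 0.064/2)^18 = 1.762928
A = $26,000.00 × 1.762928
A = $45,836.13

A = P(1 + r/n)^(nt) = $45,836.13


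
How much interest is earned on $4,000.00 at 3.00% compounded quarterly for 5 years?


Compound interest earned = final amount − principal.
A = P(1 + r/n)^(nt) = $4,000.00 × (1 + 0.03/4)^(4 × 5) = $4,644.74
Interest = A − P = $4,644.74 − $4,000.00 = $644.74

Interest = A - P = $644.74


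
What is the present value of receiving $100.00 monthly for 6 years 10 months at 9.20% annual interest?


Present value of an ordinary annuity: PV = PMT × (1 − (1 + r)^(−n)) / r
Monthly rate r = 0.092/12 ≈ 0.00766667, n = 82
PV = $100.00 × (1 − (1 + 0.092/12)^(−82)) / (0.092/12)
PV = $100.00 × 60.706617
PV = $6,070.66

PV = PMT × (1-(1+r)^(-n))/r = $6,070.66


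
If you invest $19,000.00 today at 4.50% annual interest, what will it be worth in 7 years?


Future value formula: FV = PV × (1 + r)^t
FV = $19,000.00 × (1 + 0.045)^7
FV = $19,000.00 × 1.3608618
FV = $25,856.37

FV = PV × (1 + r)^t = $25,856.37


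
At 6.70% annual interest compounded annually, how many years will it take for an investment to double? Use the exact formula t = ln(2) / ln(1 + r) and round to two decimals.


Doubling condition: (1 + r)^t = 2
Take ln of both sides: t × ln(1 + r) = ln(2)
t = ln(2) / ln(1 + r)
t = 0.693147 / 0.064851
t = 10.69

t = ln(2) / ln(1 + r) = 10.69 years


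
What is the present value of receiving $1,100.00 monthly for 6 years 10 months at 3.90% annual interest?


Present value of an ordinary annuity: PV = PMT × (1 − (1 + r)^(−n)) / r
Monthly rate r = 0.039/12 = 0.00325, n = 82
PV = $1,100.00 × (1 − (1 + 0.039/12)^(−82)) / (0.039/12)
PV = $1,100.00 × 71.880890
PV = $79,068.98

PV = PMT × (1-(1+r)^(-n))/r = $79,068.98


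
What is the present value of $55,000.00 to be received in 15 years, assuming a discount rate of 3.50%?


Present value formula: PV = FV / (1 + r)^t
PV = $55,000.00 / (1 + 0.035)^15
PV = $55,000.00 / 1.675349
PV = $32,828.98

PV = FV / (1 + r)^t = $32,828.98


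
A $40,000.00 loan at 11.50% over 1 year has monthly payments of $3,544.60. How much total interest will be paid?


Total paid over the life of the loan = PMT × n.
Total paid = $3,544.60 × 12 = $42,535.20
Total interest = total paid − principal = $42,535.20 − $40,000.00 = $2,535.20

Total interest = (PMT × n) - PV = $2,535.20


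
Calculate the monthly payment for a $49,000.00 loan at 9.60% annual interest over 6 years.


Loan payment formula: PMT = PV × r / (1 − (1 + r)^(−n))
Monthly rate r = 0.096/12 = 0.008, n = 72 months
Denominator: 1 − (1 + 0.096/12)^(−72) = 0.436568
PMT = $49,000.00 × (0.096/12) / 0.436568
PMT = $897.91 per month

PMT = PV × r / (1-(1+r)^(-n)) = $897.91/month


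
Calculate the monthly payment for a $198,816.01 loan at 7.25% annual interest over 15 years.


Loan payment formula: PMT = PV × r / (1 − (1 + r)^(−n))
Monthly rate r = 0.0725/12 ≈ 0.00604167, n = 180 months
Denominator: 1 − (1 + 0.0725/12)^(−180) = 0.661837
PMT = $198,816.01 × (0.0725/12) / 0.661837
PMT = $1,814.92 per month

PMT = PV × r / (1-(1+r)^(-n)) = $1,814.92/month


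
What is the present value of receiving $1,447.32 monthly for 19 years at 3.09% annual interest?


Present value of an ordinary annuity: PV = PMT × (1 − (1 + r)^(−n)) / r
Monthly rate r = 0.0309/12 = 0.002575, n = 228
PV = $1,447.32 × (1 − (1 + 0.0309/12)^(−228)) / (0.0309/12)
PV = $1,447.32 × 172.288608
PV = $249,356.75

PV = PMT × (1-(1+r)^(-n))/r = $249,356.75


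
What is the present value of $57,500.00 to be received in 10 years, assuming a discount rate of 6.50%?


Present value formula: PV = FV / (1 + r)^t
PV = $57,500.00 / (1 + 0.065)^10
PV = $57,500.00 / 1.877137
PV = $30,631.75

PV = FV / (1 + r)^t = $30,631.75


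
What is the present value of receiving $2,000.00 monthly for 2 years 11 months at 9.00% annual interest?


Present value of an ordinary annuity: PV = PMT × (1 − (1 + r)^(−n)) / r
Monthly rate r = 0.09/12 = 0.0075, n = 35
PV = $2,000.00 × (1 − (1 + 0.09/12)^(−35)) / (0.09/12)
PV = $2,000.00 × 30.682656
PV = $61,365.31

PV = PMT × (1-(1+r)^(-n))/r = $61,365.31


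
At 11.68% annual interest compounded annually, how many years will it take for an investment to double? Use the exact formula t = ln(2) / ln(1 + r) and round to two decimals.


Doubling condition: (1 + r)^t = 2
Take ln of both sides: t × ln(1 + r) = ln(2)
t = ln(2) / ln(1 + r)
t = 0.693147 / 0.110467
t = 6.27

t = ln(2) / ln(1 + r) = 6.27 years


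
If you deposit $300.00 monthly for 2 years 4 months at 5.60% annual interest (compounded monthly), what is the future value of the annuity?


Future value of an ordinary annuity: FV = PMT × ((1 + r)^n − 1) / r
Monthly rate r = 0.056/12 ≈ 0.00466667, n = 28
FV = $300.00 × ((1 + 0.056/12)^28 − 1) / (0.056/12)
FV = $300.00 × 29.837472
FV = $8,951.24

FV = PMT × ((1+r)^n - 1)/r = $8,951.24


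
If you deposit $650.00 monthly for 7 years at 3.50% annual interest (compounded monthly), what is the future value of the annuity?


Future value of an ordinary annuity: FV = PMT × ((1 + r)^n − 1) / r
Monthly rate r = 0.035/12 ≈ 0.00291667, n = 84
FV = $650.00 × ((1 + 0.035/12)^84 − 1) / (0.035/12)
FV = $650.00 × 95.028273
FV = $61,768.38

FV = PMT × ((1+r)^n - 1)/r = $61,768.38


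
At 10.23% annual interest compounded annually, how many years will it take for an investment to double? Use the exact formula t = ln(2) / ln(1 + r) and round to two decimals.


Doubling condition: (1 + r)^t = 2
Take ln of both sides: t × ln(1 + r) = ln(2)
t = ln(2) / ln(1 + r)
t = 0.693147 / 0.097399
t = 7.12

t = ln(2) / ln(1 + r) = 7.12 years


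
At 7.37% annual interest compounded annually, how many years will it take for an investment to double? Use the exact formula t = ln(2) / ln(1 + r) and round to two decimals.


Doubling condition: (1 + r)^t = 2
Take ln of both sides: t × ln(1 + r) = ln(2)
t = ln(2) / ln(1 + r)
t = 0.693147 / 0.071111
t = 9.75

t = ln(2) / ln(1 + r) = 9.75 years


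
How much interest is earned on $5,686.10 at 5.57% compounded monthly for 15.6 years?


Compound interest earned = final amount − principal.
A = P(1 + r/n)^(nt) = $5,686.10 × (1 + 0.0557/12)^(12 × 15.6) = $13,530.33
Interest = A − P = $13,530.33 − $5,686.10 = $7,844.23

Interest = A - P = $7,844.23


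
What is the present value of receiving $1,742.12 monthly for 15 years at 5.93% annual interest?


Present value of an ordinary annuity: PV = PMT × (1 − (1 + r)^(−n)) / r
Monthly rate r = 0.0593/12 ≈ 0.00494167, n = 180
PV = $1,742.12 × (1 − (1 + 0.0593/12)^(−180)) / (0.0593/12)
PV = $1,742.12 × 119.036328
PV = $207,375.57

PV = PMT × (1-(1+r)^(-n))/r = $207,375.57


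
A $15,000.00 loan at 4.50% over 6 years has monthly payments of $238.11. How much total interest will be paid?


Total paid over the life of the loan = PMT × n.
Total paid = $238.11 × 72 = $17,143.92
Total interest = total paid − principal = $17,143.92 − $15,000.00 = $2,143.92

Total interest = (PMT × n) - PV = $2,143.92


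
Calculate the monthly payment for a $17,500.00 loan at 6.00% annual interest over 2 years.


Loan payment formula: PMT = PV × r / (1 − (1 + r)^(−n))
Monthly rate r = 0.06/12 = 0.005, n = 24 months
Denominator: 1 − (1 + 0.06/12)^(−24) = 0.112814
PMT = $17,500.00 × (0.06/12) / 0.112814
PMT = $775.61 per month

PMT = PV × r / (1-(1+r)^(-n)) = $775.61/month


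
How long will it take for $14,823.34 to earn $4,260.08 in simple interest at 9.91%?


Rearrange the simple interest formula for t:
I = P × r × t  ⇒  t = I / (P × r)
t = $4,260.08 / ($14,823.34 × 0.0991)
t = 2.9

t = I/(P×r) = 2.9 years


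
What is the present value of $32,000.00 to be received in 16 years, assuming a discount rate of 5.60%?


Present value formula: PV = FV / (1 + r)^t
PV = $32,000.00 / (1 + 0.056)^16
PV = $32,000.00 / 2.3912374
PV = $13,382.19

PV = FV / (1 + r)^t = $13,382.19


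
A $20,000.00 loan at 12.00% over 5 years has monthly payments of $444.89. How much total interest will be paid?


Total paid over the life of the loan = PMT × n.
Total paid = $444.89 × 60 = $26,693.40
Total interest = total paid − principal = $26,693.40 − $20,000.00 = $6,693.40

Total interest = (PMT × n) - PV = $6,693.40


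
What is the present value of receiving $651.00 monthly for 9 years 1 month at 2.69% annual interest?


Present value of an ordinary annuity: PV = PMT × (1 − (1 + r)^(−n)) / r
Monthly rate r = 0.0269/12 ≈ 0.00224167, n = 109
PV = $651.00 × (1 − (1 + 0.0269/12)^(−109)) / (0.0269/12)
PV = $651.00 × 96.609281
PV = $62,892.64

PV = PMT × (1-(1+r)^(-n))/r = $62,892.64


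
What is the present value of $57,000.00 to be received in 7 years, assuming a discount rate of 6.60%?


Present value formula: PV = FV / (1 + r)^t
PV = $57,000.00 / (1 + 0.066)^7
PV = $57,000.00 / 1.5642294
PV = $36,439.67

PV = FV / (1 + r)^t = $36,439.67


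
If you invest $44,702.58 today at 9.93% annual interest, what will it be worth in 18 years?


Future value formula: FV = PV × (1 + r)^t
FV = $44,702.58 × (1 + 0.0993)^18
FV = $44,702.58 × 5.4965743
FV = $245,711.05

FV = PV × (1 + r)^t = $245,711.05


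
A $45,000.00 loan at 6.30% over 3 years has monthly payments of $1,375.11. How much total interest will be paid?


Total paid over the life of the loan = PMT × n.
Total paid = $1,375.11 × 36 = $49,503.96
Total interest = total paid − principal = $49,503.96 − $45,000.00 = $4,503.96

Total interest = (PMT × n) - PV = $4,503.96


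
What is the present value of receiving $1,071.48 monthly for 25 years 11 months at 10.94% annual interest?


Present value of an ordinary annuity: PV = PMT × (1 − (1 + r)^(−n)) / r
Monthly rate r = 0.1094/12 ≈ 0.00911667, n = 311
PV = $1,071.48 × (1 − (1 + 0.1094/12)^(−311)) / (0.1094/12)
PV = $1,071.48 × 103.167000
PV = $110,541.38

PV = PMT × (1-(1+r)^(-n))/r = $110,541.38


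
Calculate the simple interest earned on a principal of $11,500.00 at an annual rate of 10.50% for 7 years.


Simple interest formula: I = P × r × t
I = $11,500.00 × 0.105 × 7
I = $8,452.50

I = P × r × t = $8,452.50


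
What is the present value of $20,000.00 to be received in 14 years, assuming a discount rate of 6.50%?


Present value formula: PV = FV / (1 + r)^t
PV = $20,000.00 / (1 + 0.065)^14
PV = $20,000.00 / 2.4148742
PV = $8,282.00

PV = FV / (1 + r)^t = $8,282.00


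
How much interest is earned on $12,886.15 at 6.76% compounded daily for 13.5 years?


Compound interest earned = final amount − principal.
A = P(1 + r/n)^(nt) = $12,886.15 × (1 + 0.0676/365)^(365 × 13.5) = $32,093.98
Interest = A − P = $32,093.98 − $12,886.15 = $19,207.83

Interest = A - P = $19,207.83


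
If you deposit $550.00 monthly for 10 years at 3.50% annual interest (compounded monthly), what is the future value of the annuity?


Future value of an ordinary annuity: FV = PMT × ((1 + r)^n − 1) / r
Monthly rate r = 0.035/12 ≈ 0.00291667, n = 120
FV = $550.00 × ((1 + 0.035/12)^120 − 1) / (0.035/12)
FV = $550.00 × 143.432510
FV = $78,887.88

FV = PMT × ((1+r)^n - 1)/r = $78,887.88


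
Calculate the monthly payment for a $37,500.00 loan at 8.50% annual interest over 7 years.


Loan payment formula: PMT = PV × r / (1 − (1 + r)^(−n))
Monthly rate r = 0.085/12 ≈ 0.00708333, n = 84 months
Denominator: 1 − (1 + 0.085/12)^(−84) = 0.447279
PMT = $37,500.00 × (0.085/12) / 0.447279
PMT = $593.87 per month

PMT = PV × r / (1-(1+r)^(-n)) = $593.87/month


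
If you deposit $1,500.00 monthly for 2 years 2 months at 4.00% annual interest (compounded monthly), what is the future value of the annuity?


Future value of an ordinary annuity: FV = PMT × ((1 + r)^n − 1) / r
Monthly rate r = 0.04/12 ≈ 0.00333333, n = 26
FV = $1,500.00 × ((1 + 0.04/12)^26 − 1) / (0.04/12)
FV = $1,500.00 × 27.112784
FV = $40,669.18

FV = PMT × ((1+r)^n - 1)/r = $40,669.18


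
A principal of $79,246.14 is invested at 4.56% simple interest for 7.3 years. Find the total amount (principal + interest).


Total amount formula: A = P(1 + rt) = P + P·r·t
Interest: I = P × r × t = $79,246.14 × 0.0456 × 7.3 = $26,379.46
A = P + I = $79,246.14 + $26,379.46 = $105,625.60

A = P + I = P(1 + rt) = $105,625.60


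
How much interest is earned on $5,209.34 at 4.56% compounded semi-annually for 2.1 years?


Compound interest earned = final amount − principal.
A = P(1 + r/n)^(nt) = $5,209.34 × (1 + 0.0456/2)^(2 × 2.1) = $5,726.69
Interest = A − P = $5,726.69 − $5,209.34 = $517.35

Interest = A - P = $517.35


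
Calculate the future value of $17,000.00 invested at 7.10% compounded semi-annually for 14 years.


Compound interest formula: A = P(1 + r/n)^(nt)
A = $17,000.00 × (1 + 0.071/2)^(2 × 14)
Growth factor: (1 + 0.071/2)^28 = 2.655846
A = $17,000.00 × 2.655846
A = $45,149.38

A = P(1 + r/n)^(nt) = $45,149.38


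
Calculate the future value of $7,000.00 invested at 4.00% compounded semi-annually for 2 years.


Compound interest formula: A = P(1 + r/n)^(nt)
A = $7,000.00 × (1 + 0.04/2)^(2 × 2)
Growth factor: (1 + 0.04/2)^4 = 1.0824322
A = $7,000.00 × 1.0824322
A = $7,577.03

A = P(1 + r/n)^(nt) = $7,577.03


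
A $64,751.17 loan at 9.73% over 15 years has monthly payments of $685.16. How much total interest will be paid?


Total paid over the life of the loan = PMT × n.
Total paid = $685.16 × 180 = $123,328.80
Total interest = total paid − principal = $123,328.80 − $64,751.17 = $58,577.63

Total interest = (PMT × n) - PV = $58,577.63


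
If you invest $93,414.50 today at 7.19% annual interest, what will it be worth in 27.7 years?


Future value formula: FV = PV × (1 + r)^t
FV = $93,414.50 × (1 + 0.0719)^27.7
FV = $93,414.50 × 6.8434217
FV = $639,274.82

FV = PV × (1 + r)^t = $639,274.82


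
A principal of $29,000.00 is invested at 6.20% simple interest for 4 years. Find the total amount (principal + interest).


Total amount formula: A = P(1 + rt) = P + P·r·t
Interest: I = P × r × t = $29,000.00 × 0.062 × 4 = $7,192.00
A = P + I = $29,000.00 + $7,192.00 = $36,192.00

A = P + I = P(1 + rt) = $36,192.00


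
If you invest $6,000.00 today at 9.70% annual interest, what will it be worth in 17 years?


Future value formula: FV = PV × (1 + r)^t
FV = $6,000.00 × (1 + 0.097)^17
FV = $6,000.00 × 4.8251706
FV = $28,951.02

FV = PV × (1 + r)^t = $28,951.02


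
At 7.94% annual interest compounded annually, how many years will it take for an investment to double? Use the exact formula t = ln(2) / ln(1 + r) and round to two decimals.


Doubling condition: (1 + r)^t = 2
Take ln of both sides: t × ln(1 + r) = ln(2)
t = ln(2) / ln(1 + r)
t = 0.693147 / 0.076405
t = 9.07

t = ln(2) / ln(1 + r) = 9.07 years


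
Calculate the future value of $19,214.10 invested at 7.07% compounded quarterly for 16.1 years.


Compound interest formula: A = P(1 + r/n)^(nt)
A = $19,214.10 × (1 + 0.0707/4)^(4 × 16.1)
Growth factor: (1 + 0.0707/4)^64.4 = 3.0904834
A = $19,214.10 × 3.0904834
A = $59,380.86

A = P(1 + r/n)^(nt) = $59,380.86


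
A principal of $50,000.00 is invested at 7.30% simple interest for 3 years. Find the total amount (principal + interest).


Total amount formula: A = P(1 + rt) = P + P·r·t
Interest: I = P × r × t = $50,000.00 × 0.073 × 3 = $10,950.00
A = P + I = $50,000.00 + $10,950.00 = $60,950.00

A = P + I = P(1 + rt) = $60,950.00


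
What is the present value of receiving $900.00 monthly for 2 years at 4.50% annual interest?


Present value of an ordinary annuity: PV = PMT × (1 − (1 + r)^(−n)) / r
Monthly rate r = 0.045/12 = 0.00375, n = 24
PV = $900.00 × (1 − (1 + 0.045/12)^(−24)) / (0.045/12)
PV = $900.00 × 22.910656
PV = $20,619.59

PV = PMT × (1-(1+r)^(-n))/r = $20,619.59


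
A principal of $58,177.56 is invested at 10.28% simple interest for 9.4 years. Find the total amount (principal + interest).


Total amount formula: A = P(1 + rt) = P + P·r·t
Interest: I = P × r × t = $58,177.56 × 0.1028 × 9.4 = $56,218.14
A = P + I = $58,177.56 + $56,218.14 = $114,395.70

A = P + I = P(1 + rt) = $114,395.70


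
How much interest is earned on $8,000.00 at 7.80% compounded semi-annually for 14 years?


Compound interest earned = final amount − principal.
A = P(1 + r/n)^(nt) = $8,000.00 × (1 + 0.078/2)^(2 × 14) = $23,352.07
Interest = A − P = $23,352.07 − $8,000.00 = $15,352.07

Interest = A - P = $15,352.07


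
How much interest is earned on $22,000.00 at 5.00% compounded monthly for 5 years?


Compound interest earned = final amount − principal.
A = P(1 + r/n)^(nt) = $22,000.00 × (1 + 0.05/12)^(12 × 5) = $28,233.89
Interest = A − P = $28,233.89 − $22,000.00 = $6,233.89

Interest = A - P = $6,233.89


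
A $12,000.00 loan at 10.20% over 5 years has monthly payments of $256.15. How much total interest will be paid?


Total paid over the life of the loan = PMT × n.
Total paid = $256.15 × 60 = $15,369.00
Total interest = total paid − principal = $15,369.00 − $12,000.00 = $3,369.00

Total interest = (PMT × n) - PV = $3,369.00


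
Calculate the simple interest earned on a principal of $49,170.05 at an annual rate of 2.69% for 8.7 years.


Simple interest formula: I = P × r × t
I = $49,170.05 × 0.0269 × 8.7
I = $11,507.27

I = P × r × t = $11,507.27


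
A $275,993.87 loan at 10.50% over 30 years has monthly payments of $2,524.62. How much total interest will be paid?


Total paid over the life of the loan = PMT × n.
Total paid = $2,524.62 × 360 = $908,863.20
Total interest = total paid − principal = $908,863.20 − $275,993.87 = $632,869.33

Total interest = (PMT × n) - PV = $632,869.33


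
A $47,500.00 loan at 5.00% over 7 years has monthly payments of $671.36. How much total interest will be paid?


Total paid over the life of the loan = PMT × n.
Total paid = $671.36 × 84 = $56,394.24
Total interest = total paid − principal = $56,394.24 − $47,500.00 = $8,894.24

Total interest = (PMT × n) - PV = $8,894.24


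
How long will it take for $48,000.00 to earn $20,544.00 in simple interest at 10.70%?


Rearrange the simple interest formula for t:
I = P × r × t  ⇒  t = I / (P × r)
t = $20,544.00 / ($48,000.00 × 0.107)
t = 4

t = I/(P×r) = 4 years


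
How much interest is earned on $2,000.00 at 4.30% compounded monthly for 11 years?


Compound interest earned = final amount − principal.
A = P(1 + r/n)^(nt) = $2,000.00 × (1 + 0.043/12)^(12 × 11) = $3,206.89
Interest = A − P = $3,206.89 − $2,000.00 = $1,206.89

Interest = A - P = $1,206.89


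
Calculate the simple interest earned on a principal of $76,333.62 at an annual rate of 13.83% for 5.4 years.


Simple interest formula: I = P × r × t
I = $76,333.62 × 0.1383 × 5.4
I = $57,007.47

I = P × r × t = $57,007.47


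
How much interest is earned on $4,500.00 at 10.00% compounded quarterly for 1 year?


Compound interest earned = final amount − principal.
A = P(1 + r/n)^(nt) = $4,500.00 × (1 + 0.1/4)^(4 × 1) = $4,967.16
Interest = A − P = $4,967.16 − $4,500.00 = $467.16

Interest = A - P = $467.16


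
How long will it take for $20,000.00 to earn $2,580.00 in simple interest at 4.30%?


Rearrange the simple interest formula for t:
I = P × r × t  ⇒  t = I / (P × r)
t = $2,580.00 / ($20,000.00 × 0.043)
t = 3

t = I/(P×r) = 3 years


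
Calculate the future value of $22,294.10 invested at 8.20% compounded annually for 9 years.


Compound interest formula: A = P(1 + r/n)^(nt)
A = $22,294.10 × (1 + 0.082/1)^(1 × 9)
Growth factor: (1 + 0.082/1)^9 = 2.032569
A = $22,294.10 × 2.032569
A = $45,314.30

A = P(1 + r/n)^(nt) = $45,314.30


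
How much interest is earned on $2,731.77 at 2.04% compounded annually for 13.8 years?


Compound interest earned = final amount − principal.
A = P(1 + r/n)^(nt) = $2,731.77 × (1 + 0.0204/1)^(1 × 13.8) = $3,609.74
Interest = A − P = $3,609.74 − $2,731.77 = $877.97

Interest = A - P = $877.97


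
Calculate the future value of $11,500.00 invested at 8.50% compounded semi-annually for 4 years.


Compound interest formula: A = P(1 + r/n)^(nt)
A = $11,500.00 × (1 + 0.085/2)^(2 × 4)
Growth factor: (1 + 0.085/2)^8 = 1.3951102
A = $11,500.00 × 1.3951102
A = $16,043.77

A = P(1 + r/n)^(nt) = $16,043.77


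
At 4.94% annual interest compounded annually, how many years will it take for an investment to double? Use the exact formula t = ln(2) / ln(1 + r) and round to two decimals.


Doubling condition: (1 + r)^t = 2
Take ln of both sides: t × ln(1 + r) = ln(2)
t = ln(2) / ln(1 + r)
t = 0.693147 / 0.0482186
t = 14.38

t = ln(2) / ln(1 + r) = 14.38 years


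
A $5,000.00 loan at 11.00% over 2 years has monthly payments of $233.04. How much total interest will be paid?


Total paid over the life of the loan = PMT × n.
Total paid = $233.04 × 24 = $5,592.96
Total interest = total paid − principal = $5,592.96 − $5,000.00 = $592.96

Total interest = (PMT × n) - PV = $592.96


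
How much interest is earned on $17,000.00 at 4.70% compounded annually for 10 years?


Compound interest earned = final amount − principal.
A = P(1 + r/n)^(nt) = $17,000.00 × (1 + 0.047/1)^(1 × 10) = $26,910.13
Interest = A − P = $26,910.13 − $17,000.00 = $9,910.13

Interest = A - P = $9,910.13


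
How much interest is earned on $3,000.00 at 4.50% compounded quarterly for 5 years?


Compound interest earned = final amount − principal.
A = P(1 + r/n)^(nt) = $3,000.00 × (1 + 0.045/4)^(4 × 5) = $3,752.25
Interest = A − P = $3,752.25 − $3,000.00 = $752.25

Interest = A - P = $752.25


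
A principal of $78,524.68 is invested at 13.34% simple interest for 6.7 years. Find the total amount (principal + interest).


Total amount formula: A = P(1 + rt) = P + P·r·t
Interest: I = P × r × t = $78,524.68 × 0.1334 × 6.7 = $70,183.79
A = P + I = $78,524.68 + $70,183.79 = $148,708.47

A = P + I = P(1 + rt) = $148,708.47


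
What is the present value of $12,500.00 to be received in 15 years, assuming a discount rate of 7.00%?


Present value formula: PV = FV / (1 + r)^t
PV = $12,500.00 / (1 + 0.07)^15
PV = $12,500.00 / 2.7590315
PV = $4,530.58

PV = FV / (1 + r)^t = $4,530.58


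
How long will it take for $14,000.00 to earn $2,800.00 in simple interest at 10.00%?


Rearrange the simple interest formula for t:
I = P × r × t  ⇒  t = I / (P × r)
t = $2,800.00 / ($14,000.00 × 0.1)
t = 2

t = I/(P×r) = 2 years


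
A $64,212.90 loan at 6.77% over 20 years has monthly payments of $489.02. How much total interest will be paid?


Total paid over the life of the loan = PMT × n.
Total paid = $489.02 × 240 = $117,364.80
Total interest = total paid − principal = $117,364.80 − $64,212.90 = $53,151.90

Total interest = (PMT × n) - PV = $53,151.90


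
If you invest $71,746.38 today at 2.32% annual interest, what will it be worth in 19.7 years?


Future value formula: FV = PV × (1 + r)^t
FV = $71,746.38 × (1 + 0.0232)^19.7
FV = $71,746.38 × 1.57116744
FV = $112,725.58

FV = PV × (1 + r)^t = $112,725.58


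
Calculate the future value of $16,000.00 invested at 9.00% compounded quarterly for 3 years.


Compound interest formula: A = P(1 + r/n)^(nt)
A = $16,000.00 × (1 + 0.09/4)^(4 × 3)
Growth factor: (1 + 0.09/4)^12 = 1.306050
A = $16,000.00 × 1.306050
A = $20,896.80

A = P(1 + r/n)^(nt) = $20,896.80


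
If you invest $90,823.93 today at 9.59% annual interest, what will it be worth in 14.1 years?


Future value formula: FV = PV × (1 + r)^t
FV = $90,823.93 × (1 + 0.0959)^14.1
FV = $90,823.93 × 3.63722418
FV = $330,346.99

FV = PV × (1 + r)^t = $330,346.99


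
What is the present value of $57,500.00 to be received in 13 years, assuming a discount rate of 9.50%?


Present value formula: PV = FV / (1 + r)^t
PV = $57,500.00 / (1 + 0.095)^13
PV = $57,500.00 / 3.253745
PV = $17,671.94

PV = FV / (1 + r)^t = $17,671.94


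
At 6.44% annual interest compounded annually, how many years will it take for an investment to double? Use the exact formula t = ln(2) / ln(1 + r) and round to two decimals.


Doubling condition: (1 + r)^t = 2
Take ln of both sides: t × ln(1 + r) = ln(2)
t = ln(2) / ln(1 + r)
t = 0.693147 / 0.062411
t = 11.11

t = ln(2) / ln(1 + r) = 11.11 years


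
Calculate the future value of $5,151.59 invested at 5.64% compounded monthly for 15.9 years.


Compound interest formula: A = P(1 + r/n)^(nt)
A = $5,151.59 × (1 + 0.0564/12)^(12 × 15.9)
Growth factor: (1 + 0.0564/12)^190.8 = 2.4465019
A = $5,151.59 × 2.4465019
A = $12,603.37

A = P(1 + r/n)^(nt) = $12,603.37


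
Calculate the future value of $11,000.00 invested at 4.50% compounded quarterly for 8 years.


Compound interest formula: A = P(1 + r/n)^(nt)
A = $11,000.00 × (1 + 0.045/4)^(4 × 8)
Growth factor: (1 + 0.045/4)^32 = 1.4304514
A = $11,000.00 × 1.4304514
A = $15,734.97

A = P(1 + r/n)^(nt) = $15,734.97


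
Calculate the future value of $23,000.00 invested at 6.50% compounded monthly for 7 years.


Compound interest formula: A = P(1 + r/n)^(nt)
A = $23,000.00 × (1 + 0.065/12)^(12 × 7)
Growth factor: (1 + 0.065/12)^84 = 1.574239
A = $23,000.00 × 1.574239
A = $36,207.50

A = P(1 + r/n)^(nt) = $36,207.50


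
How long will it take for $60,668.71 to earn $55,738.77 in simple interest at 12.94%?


Rearrange the simple interest formula for t:
I = P × r × t  ⇒  t = I / (P × r)
t = $55,738.77 / ($60,668.71 × 0.1294)
t = 7.1

t = I/(P×r) = 7.1 years


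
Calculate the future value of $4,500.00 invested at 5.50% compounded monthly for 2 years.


Compound interest formula: A = P(1 + r/n)^(nt)
A = $4,500.00 × (1 + 0.055/12)^(12 × 2)
Growth factor: (1 + 0.055/12)^24 = 1.115998
A = $4,500.00 × 1.115998
A = $5,021.99

A = P(1 + r/n)^(nt) = $5,021.99


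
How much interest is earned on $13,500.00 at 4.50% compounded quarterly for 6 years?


Compound interest earned = final amount − principal.
A = P(1 + r/n)^(nt) = $13,500.00 × (1 + 0.045/4)^(4 × 6) = $17,657.88
Interest = A − P = $17,657.88 − $13,500.00 = $4,157.88

Interest = A - P = $4,157.88


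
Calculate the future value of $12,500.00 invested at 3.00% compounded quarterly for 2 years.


Compound interest formula: A = P(1 + r/n)^(nt)
A = $12,500.00 × (1 + 0.03/4)^(4 × 2)
Growth factor: (1 + 0.03/4)^8 = 1.061599
A = $12,500.00 × 1.061599
A = $13,269.99

A = P(1 + r/n)^(nt) = $13,269.99


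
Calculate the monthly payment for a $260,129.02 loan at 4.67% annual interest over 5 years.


Loan payment formula: PMT = PV × r / (1 − (1 + r)^(−n))
Monthly rate r = 0.0467/12 ≈ 0.00389167, n = 60 months
Denominator: 1 − (1 + 0.0467/12)^(−60) = 0.2078835
PMT = $260,129.02 × (0.0467/12) / 0.2078835
PMT = $4,869.72 per month

PMT = PV × r / (1-(1+r)^(-n)) = $4,869.72/month
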